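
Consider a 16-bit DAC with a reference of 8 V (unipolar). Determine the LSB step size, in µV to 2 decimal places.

Full-scale span = 8 V.
LSB = 8 / 2^16 = 8 / 65536 = 0.00012207 V = 122.07 µV.

122.07 µV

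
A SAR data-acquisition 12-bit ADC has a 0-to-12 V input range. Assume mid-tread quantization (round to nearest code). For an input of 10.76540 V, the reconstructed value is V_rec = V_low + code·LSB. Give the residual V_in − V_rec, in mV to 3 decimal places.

-1.202 mV

One LSB is 12 V / 4096 = 2.930 mV.
(10.76540 − 0)/0.00292969 = 3674.5899; round gives code 3675.
Code 3675 maps back to 0 + 3675×0.00292969 V = 10.766602 V.
V_in − V_rec = -0.00120156 V = -1.202 mV.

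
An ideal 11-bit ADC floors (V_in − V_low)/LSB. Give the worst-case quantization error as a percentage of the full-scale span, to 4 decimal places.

0.0488 %

Truncating → worst-case error = 1 LSB = V_FS/2^11, so 100/2048 = 0.0488281 % of full scale.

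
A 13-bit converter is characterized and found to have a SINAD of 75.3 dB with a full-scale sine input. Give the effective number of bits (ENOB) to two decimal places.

12.22 bits

ENOB = (SINAD − 1.76) / 6.02 = (75.3 − 1.76)/6.02 = 12.216.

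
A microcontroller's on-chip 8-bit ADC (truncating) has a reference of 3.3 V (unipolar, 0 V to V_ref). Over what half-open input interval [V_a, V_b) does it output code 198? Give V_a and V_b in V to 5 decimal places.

[2.55234 V, 2.56523 V)

LSB = 3.3/2^8 = 12.891 mV.
V_a = V_low + 198·LSB = 2.55234 V; V_b = V_low + 199·LSB = 2.56523 V.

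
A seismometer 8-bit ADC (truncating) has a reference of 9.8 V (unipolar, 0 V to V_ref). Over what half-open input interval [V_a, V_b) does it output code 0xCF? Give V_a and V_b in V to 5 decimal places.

LSB = 9.8/2^8 = 38.281 mV.
Code 0xCF = 207 decimal.
V_a = V_low + 207·LSB = 7.92422 V; V_b = V_low + 208·LSB = 7.9625 V.

[7.92422 V, 7.96250 V)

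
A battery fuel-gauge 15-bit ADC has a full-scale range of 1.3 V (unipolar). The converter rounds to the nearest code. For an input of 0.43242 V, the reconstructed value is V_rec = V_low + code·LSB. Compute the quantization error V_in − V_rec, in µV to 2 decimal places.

Step size: 1.3 V ÷ 2^15 = 39.67 µV.
(V_in − V_low)/LSB = (0.43242 − 0)/3.96729e-05 = 10899.6450 → code 10900 (round).
V_rec = 0 + 10900·3.96729e-05 = 0.43243408 V.
Difference: -1.4082e-05 V → -14.08 µV.

-14.08 µV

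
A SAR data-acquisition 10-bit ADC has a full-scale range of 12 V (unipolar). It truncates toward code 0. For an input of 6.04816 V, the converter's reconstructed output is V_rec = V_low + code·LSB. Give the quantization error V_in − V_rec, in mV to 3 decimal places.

LSB = 12/2^10 = 11.719 mV.
(6.04816 − 0)/0.0117188 = 516.1097; ⌊·⌋ gives code 516.
Reconstructed: 6.046875 V.
V_in − V_rec = 0.001285 V = 1.285 mV.

1.285 mV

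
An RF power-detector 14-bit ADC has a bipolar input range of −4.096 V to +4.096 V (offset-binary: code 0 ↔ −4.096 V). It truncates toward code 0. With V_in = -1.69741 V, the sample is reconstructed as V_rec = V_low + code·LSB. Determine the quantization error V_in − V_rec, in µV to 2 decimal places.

90.00 µV

One LSB is 8.192 V / 16384 = 0.500 mV.
Scaled input = 4797.1800 LSBs, so code = 4797.
Code 4797 maps back to (−4.096) + 4797×0.0005 V = -1.6975 V.
Difference: 9e-05 V → 90.00 µV.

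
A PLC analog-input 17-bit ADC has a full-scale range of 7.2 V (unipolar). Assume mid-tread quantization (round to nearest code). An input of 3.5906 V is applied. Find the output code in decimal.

With 131072 levels over 7.2 V, one step is 54.93 µV.
Input sits at 65364.878 steps above V_low.
Round → code 65365.

code 65365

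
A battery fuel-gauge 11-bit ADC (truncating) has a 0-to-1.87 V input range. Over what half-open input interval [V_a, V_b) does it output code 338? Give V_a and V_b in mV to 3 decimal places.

[308.623 mV, 309.536 mV)

LSB = 1.87/2^11 = 0.913 mV.
V_a = V_low + 338·LSB = 0.308623 V; V_b = V_low + 339·LSB = 0.309536 V.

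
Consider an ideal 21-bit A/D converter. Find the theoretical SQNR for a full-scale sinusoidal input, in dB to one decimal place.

SNR ≈ 6.02·N + 1.76 dB = 6.02·21 + 1.76 = 128.18 dB.

128.2 dB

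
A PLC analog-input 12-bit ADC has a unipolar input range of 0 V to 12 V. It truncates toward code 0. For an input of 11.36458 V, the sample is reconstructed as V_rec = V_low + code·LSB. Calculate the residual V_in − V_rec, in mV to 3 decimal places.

LSB = 12/2^12 = 2.930 mV.
(11.36458 − 0)/0.00292969 = 3879.1100; ⌊·⌋ gives code 3879.
Reconstructed: 11.364258 V.
V_in − V_rec = 0.000322187 V = 0.322 mV.

0.322 mV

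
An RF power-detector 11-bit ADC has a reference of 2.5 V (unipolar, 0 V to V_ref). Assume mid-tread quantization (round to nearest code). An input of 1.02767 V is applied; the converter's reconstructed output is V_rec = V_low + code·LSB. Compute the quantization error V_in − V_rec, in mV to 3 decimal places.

Step size: 2.5 V ÷ 2^11 = 1.221 mV.
(1.02767 − 0)/0.0012207 = 841.8673; round gives code 842.
V_rec = 0 + 842·0.0012207 = 1.027832 V.
V_in − V_rec = -0.000162031 V = -0.162 mV.

-0.162 mV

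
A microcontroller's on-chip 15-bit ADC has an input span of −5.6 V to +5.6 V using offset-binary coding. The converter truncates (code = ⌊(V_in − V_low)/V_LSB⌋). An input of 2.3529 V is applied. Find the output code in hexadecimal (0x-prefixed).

code 0x5AE3 (decimal 23267)

Full-scale span = 11.2 V; LSB = 11.2/2^15 = 341.80 µV.
(V_in − V_low)/LSB = (2.3529 − (−5.6)) / 0.000341797 = 23267.913.
Floor → code 23267.
In hexadecimal (0x-prefixed): 0x5AE3.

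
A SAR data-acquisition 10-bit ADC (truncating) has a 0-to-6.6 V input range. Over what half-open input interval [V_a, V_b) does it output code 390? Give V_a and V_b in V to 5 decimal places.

LSB = 6.6/2^10 = 6.445 mV.
V_a = V_low + 390·LSB = 2.51367 V; V_b = V_low + 391·LSB = 2.52012 V.

[2.51367 V, 2.52012 V)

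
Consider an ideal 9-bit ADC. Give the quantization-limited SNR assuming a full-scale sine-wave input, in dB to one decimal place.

SNR ≈ 6.02·N + 1.76 dB = 6.02·9 + 1.76 = 55.94 dB.

55.9 dB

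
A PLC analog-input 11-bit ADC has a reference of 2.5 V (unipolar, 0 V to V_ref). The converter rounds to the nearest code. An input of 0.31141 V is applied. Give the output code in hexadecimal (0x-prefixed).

code 0xFF (decimal 255)

With 2048 levels over 2.5 V, one step is 1.221 mV.
(0.31141 − 0) / 0.0012207 = 255.107 LSBs.
Round → code 255.
In hexadecimal (0x-prefixed): 0xFF.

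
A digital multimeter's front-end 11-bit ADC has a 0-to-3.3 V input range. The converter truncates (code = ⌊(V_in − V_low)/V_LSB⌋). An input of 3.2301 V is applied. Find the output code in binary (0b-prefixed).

With 2048 levels over 3.3 V, one step is 1.611 mV.
(V_in − V_low)/LSB = (3.2301 − 0) / 0.00161133 = 2004.620.
So the output code is 2004.
In binary (0b-prefixed): 0b11111010100.

code 0b11111010100 (decimal 2004)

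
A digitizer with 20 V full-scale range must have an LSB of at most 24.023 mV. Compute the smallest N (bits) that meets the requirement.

Number of steps required ≥ 20 V / 24.023 mV = 832.54.
Need 2^N ≥ 832.54; 2^9 = 512, 2^10 = 1024.
Minimum N = 10.

10 bits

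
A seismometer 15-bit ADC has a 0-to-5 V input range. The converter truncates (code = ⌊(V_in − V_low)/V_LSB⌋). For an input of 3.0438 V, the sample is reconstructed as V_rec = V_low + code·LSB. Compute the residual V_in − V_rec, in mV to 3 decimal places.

Step size: 5 V ÷ 2^15 = 152.59 µV.
(V_in − V_low)/LSB = (3.0438 − 0)/0.000152588 = 19947.8477 → code 19947 (floor).
V_rec = 0 + 19947·0.000152588 = 3.0436707 V.
Error = 3.0438 − 3.0436707 = 0.000129346 V = 0.129 mV.

0.129 mV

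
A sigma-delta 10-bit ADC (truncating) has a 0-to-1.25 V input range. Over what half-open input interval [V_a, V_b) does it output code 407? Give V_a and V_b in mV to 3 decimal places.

LSB = 1.25/2^10 = 1.221 mV.
V_a = V_low + 407·LSB = 0.496826 V; V_b = V_low + 408·LSB = 0.498047 V.

[496.826 mV, 498.047 mV)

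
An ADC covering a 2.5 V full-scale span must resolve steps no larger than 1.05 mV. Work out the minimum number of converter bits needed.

12 bits

Number of steps required ≥ 2.5 V / 1.05 mV = 2380.95.
Need 2^N ≥ 2380.95; 2^11 = 2048, 2^12 = 4096.
Minimum N = 12.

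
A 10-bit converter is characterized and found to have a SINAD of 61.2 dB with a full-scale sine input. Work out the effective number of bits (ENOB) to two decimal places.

ENOB = (SINAD − 1.76) / 6.02 = (61.2 − 1.76)/6.02 = 9.874.

9.87 bits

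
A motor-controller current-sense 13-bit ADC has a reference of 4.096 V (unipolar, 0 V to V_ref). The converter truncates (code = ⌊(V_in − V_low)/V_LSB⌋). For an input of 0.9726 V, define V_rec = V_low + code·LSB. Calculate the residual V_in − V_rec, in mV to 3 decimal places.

0.100 mV

Step size: 4.096 V ÷ 2^13 = 0.500 mV.
(V_in − V_low)/LSB = (0.9726 − 0)/0.0005 = 1945.2000 → code 1945 (floor).
Reconstructed: 0.9725 V.
Error = 0.9726 − 0.9725 = 0.0001 V = 0.100 mV.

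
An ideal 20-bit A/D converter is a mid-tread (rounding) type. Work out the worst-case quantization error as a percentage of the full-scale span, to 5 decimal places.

0.00005 %

Rounding → worst-case error = ½ LSB = V_FS/2^21, so 100/2097152 = 4.76837e-05 % of full scale.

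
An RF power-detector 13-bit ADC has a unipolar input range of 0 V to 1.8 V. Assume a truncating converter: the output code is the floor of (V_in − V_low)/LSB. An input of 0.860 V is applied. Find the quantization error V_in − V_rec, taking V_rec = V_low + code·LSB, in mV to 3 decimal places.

One LSB is 1.8 V / 8192 = 219.73 µV.
(V_in − V_low)/LSB = (0.860 − 0)/0.000219727 = 3913.9556 → code 3913 (floor).
V_rec = 0 + 3913·0.000219727 = 0.85979004 V.
V_in − V_rec = 0.000209961 V = 0.210 mV.

0.210 mV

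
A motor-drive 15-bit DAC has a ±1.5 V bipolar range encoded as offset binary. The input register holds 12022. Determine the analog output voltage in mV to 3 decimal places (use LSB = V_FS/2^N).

-399.353 mV

LSB = 3 V / 2^15 = 91.55 µV.
V_out = (−1.5) + 12022 × 9.15527e-05 V = -0.399353 V.
= -399.353 mV.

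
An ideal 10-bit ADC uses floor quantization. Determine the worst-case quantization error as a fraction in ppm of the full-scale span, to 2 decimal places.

Truncating → worst-case error = 1 LSB = V_FS/2^10, so 1e+06/1024 = 976.562 ppm of full scale.

976.56 ppm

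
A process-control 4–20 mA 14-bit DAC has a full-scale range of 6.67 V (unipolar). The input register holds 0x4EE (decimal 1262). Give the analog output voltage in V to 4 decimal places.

0.5138 V

LSB = 6.67 V / 2^14 = 407.10 µV.
Code 0x4EE = 1262 decimal.
V_out = 0 + 1262 × 0.000407104 V = 0.513766 V.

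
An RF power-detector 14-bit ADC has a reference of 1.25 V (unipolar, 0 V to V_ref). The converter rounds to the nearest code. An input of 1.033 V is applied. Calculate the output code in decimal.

code 13540

LSB = 1.25 V / 16384 = 76.29 µV.
(V_in − V_low)/LSB = (1.033 − 0) / 7.62939e-05 = 13539.738.
round(13539.738) = 13540.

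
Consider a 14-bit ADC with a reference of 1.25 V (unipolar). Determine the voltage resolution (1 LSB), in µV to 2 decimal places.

Full-scale span = 1.25 V.
LSB = 1.25 / 2^14 = 1.25 / 16384 = 7.62939e-05 V = 76.29 µV.

76.29 µV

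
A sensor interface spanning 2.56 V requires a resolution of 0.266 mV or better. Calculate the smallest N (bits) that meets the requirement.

14 bits

Number of steps required ≥ 2.56 V / 0.266 mV = 9624.06.
Need 2^N ≥ 9624.06; 2^13 = 8192, 2^14 = 16384.
Minimum N = 14.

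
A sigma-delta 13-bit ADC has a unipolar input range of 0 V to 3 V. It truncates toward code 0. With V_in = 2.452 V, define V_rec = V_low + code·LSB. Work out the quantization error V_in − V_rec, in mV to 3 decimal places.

0.218 mV

Step size: 3 V ÷ 2^13 = 366.21 µV.
Scaled input = 6695.5947 LSBs, so code = 6695.
Code 6695 maps back to 0 + 6695×0.000366211 V = 2.4517822 V.
V_in − V_rec = 0.000217773 V = 0.218 mV.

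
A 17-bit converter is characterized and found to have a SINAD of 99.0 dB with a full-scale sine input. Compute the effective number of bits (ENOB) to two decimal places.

16.15 bits

ENOB = (SINAD − 1.76) / 6.02 = (99.0 − 1.76)/6.02 = 16.153.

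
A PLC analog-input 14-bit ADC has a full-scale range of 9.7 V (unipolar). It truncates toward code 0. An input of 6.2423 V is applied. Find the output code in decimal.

Full-scale span = 9.7 V; LSB = 9.7/2^14 = 0.592 mV.
(6.2423 − 0) / 0.000592041 = 10543.695 LSBs.
So the output code is 10543.

code 10543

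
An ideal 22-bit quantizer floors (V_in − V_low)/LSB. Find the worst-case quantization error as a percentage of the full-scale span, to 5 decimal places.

Truncating → worst-case error = 1 LSB = V_FS/2^22, so 100/4194304 = 2.38419e-05 % of full scale.

0.00002 %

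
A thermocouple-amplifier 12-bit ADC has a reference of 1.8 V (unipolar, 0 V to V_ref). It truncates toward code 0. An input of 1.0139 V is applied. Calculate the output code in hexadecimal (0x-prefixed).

Full-scale span = 1.8 V; LSB = 1.8/2^12 = 439.45 µV.
(1.0139 − 0) / 0.000439453 = 2307.186 LSBs.
Floor → code 2307.
In hexadecimal (0x-prefixed): 0x903.

code 0x903 (decimal 2307)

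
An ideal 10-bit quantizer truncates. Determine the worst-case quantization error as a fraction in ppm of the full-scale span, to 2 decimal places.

976.56 ppm

Truncating → worst-case error = 1 LSB = V_FS/2^10, so 1e+06/1024 = 976.562 ppm of full scale.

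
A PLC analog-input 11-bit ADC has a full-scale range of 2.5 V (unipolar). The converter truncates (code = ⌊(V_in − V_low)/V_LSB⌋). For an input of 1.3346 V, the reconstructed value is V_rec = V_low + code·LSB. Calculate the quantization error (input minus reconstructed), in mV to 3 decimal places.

0.371 mV

One LSB is 2.5 V / 2048 = 1.221 mV.
(V_in − V_low)/LSB = (1.3346 − 0)/0.0012207 = 1093.3043 → code 1093 (floor).
Code 1093 maps back to 0 + 1093×0.0012207 V = 1.3342285 V.
Error = 1.3346 − 1.3342285 = 0.000371484 V = 0.371 mV.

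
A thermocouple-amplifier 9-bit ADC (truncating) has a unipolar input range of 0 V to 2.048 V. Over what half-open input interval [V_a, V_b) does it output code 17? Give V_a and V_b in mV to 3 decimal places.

LSB = 2.048/2^9 = 4.000 mV.
V_a = V_low + 17·LSB = 0.068 V; V_b = V_low + 18·LSB = 0.072 V.

[68.000 mV, 72.000 mV)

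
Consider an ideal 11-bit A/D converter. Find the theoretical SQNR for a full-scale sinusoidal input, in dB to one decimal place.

SNR ≈ 6.02·N + 1.76 dB = 6.02·11 + 1.76 = 67.98 dB.

68.0 dB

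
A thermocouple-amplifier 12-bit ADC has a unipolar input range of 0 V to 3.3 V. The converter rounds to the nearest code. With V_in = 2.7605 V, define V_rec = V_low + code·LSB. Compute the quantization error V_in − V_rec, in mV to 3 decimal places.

0.295 mV

Step size: 3.3 V ÷ 2^12 = 0.806 mV.
(2.7605 − 0)/0.000805664 = 3426.3661; round gives code 3426.
V_rec = 0 + 3426·0.000805664 = 2.7602051 V.
Error = 2.7605 − 2.7602051 = 0.000294922 V = 0.295 mV.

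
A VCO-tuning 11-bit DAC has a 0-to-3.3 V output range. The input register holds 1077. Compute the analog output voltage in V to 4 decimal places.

1.7354 V

LSB = 3.3 V / 2^11 = 1.611 mV.
V_out = 0 + 1077 × 0.00161133 V = 1.7354 V.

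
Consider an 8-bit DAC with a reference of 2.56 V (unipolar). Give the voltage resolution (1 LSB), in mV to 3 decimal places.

10.000 mV

Full-scale span = 2.56 V.
LSB = 2.56 / 2^8 = 2.56 / 256 = 0.01 V = 10.000 mV.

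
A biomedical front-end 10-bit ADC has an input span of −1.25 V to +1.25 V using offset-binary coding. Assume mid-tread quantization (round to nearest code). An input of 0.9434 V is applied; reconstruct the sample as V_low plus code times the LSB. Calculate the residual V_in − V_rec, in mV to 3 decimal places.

1.017 mV

Step size: 2.5 V ÷ 2^10 = 2.441 mV.
Scaled input = 898.4166 LSBs, so code = 898.
V_rec = (−1.25) + 898·0.00244141 = 0.94238281 V.
Error = 0.9434 − 0.94238281 = 0.00101719 V = 1.017 mV.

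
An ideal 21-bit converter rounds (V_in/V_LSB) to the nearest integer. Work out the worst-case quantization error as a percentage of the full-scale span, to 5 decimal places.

0.00002 %

Rounding → worst-case error = ½ LSB = V_FS/2^22, so 100/4194304 = 2.38419e-05 % of full scale.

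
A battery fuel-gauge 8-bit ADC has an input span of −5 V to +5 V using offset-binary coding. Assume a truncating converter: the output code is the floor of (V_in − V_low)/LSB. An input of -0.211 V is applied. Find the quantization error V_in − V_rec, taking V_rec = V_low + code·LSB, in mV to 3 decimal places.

23.375 mV

Step size: 10 V ÷ 2^8 = 39.062 mV.
(-0.211 − (−5))/0.0390625 = 122.5984; ⌊·⌋ gives code 122.
Code 122 maps back to (−5) + 122×0.0390625 V = -0.234375 V.
Difference: 0.023375 V → 23.375 mV.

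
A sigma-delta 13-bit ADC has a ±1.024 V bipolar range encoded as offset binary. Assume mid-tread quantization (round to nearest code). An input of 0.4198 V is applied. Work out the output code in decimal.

code 5775

Full-scale span = 2.048 V; LSB = 2.048/2^13 = 250.00 µV.
(0.4198 − (−1.024)) / 0.00025 = 5775.200 LSBs.
round(5775.200) = 5775.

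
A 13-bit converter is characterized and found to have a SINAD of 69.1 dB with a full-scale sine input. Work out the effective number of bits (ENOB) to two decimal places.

11.19 bits

ENOB = (SINAD − 1.76) / 6.02 = (69.1 − 1.76)/6.02 = 11.186.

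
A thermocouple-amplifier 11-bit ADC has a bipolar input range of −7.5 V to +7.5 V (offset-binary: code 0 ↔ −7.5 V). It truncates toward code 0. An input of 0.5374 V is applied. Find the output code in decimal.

code 1097

Full-scale span = 15 V; LSB = 15/2^11 = 7.324 mV.
(0.5374 − (−7.5)) / 0.00732422 = 1097.373 LSBs.
So the output code is 1097.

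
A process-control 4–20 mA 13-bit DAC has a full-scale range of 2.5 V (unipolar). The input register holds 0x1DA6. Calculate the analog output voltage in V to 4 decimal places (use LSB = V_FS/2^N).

LSB = 2.5 V / 2^13 = 305.18 µV.
Code 0x1DA6 = 7590 decimal.
V_out = 0 + 7590 × 0.000305176 V = 2.31628 V.

2.3163 V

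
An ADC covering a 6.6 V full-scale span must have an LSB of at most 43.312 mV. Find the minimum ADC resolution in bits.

Number of steps required ≥ 6.6 V / 43.312 mV = 152.38.
Need 2^N ≥ 152.38; 2^7 = 128, 2^8 = 256.
Minimum N = 8.

8 bits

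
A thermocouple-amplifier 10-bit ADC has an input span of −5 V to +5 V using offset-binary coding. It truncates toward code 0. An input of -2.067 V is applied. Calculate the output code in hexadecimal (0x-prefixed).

code 0x12C (decimal 300)

LSB = 10 V / 1024 = 9.766 mV.
(V_in − V_low)/LSB = (-2.067 − (−5)) / 0.00976562 = 300.339.
Floor → code 300.
In hexadecimal (0x-prefixed): 0x12C.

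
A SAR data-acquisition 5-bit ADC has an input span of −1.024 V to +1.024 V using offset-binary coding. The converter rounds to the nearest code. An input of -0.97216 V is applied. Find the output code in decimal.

Full-scale span = 2.048 V; LSB = 2.048/2^5 = 64.000 mV.
(-0.97216 − (−1.024)) / 0.064 = 0.810 LSBs.
So the output code is 1.

code 1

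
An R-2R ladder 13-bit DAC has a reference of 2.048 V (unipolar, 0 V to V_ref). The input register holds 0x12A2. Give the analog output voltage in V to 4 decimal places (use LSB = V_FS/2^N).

LSB = 2.048 V / 2^13 = 250.00 µV.
Code 0x12A2 = 4770 decimal.
V_out = 0 + 4770 × 0.00025 V = 1.1925 V.

1.1925 V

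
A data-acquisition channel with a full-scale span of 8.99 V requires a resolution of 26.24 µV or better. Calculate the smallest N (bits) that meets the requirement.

19 bits

Number of steps required ≥ 8.99 V / 26.24 µV = 342606.71.
Need 2^N ≥ 342606.71; 2^18 = 262144, 2^19 = 524288.
Minimum N = 19.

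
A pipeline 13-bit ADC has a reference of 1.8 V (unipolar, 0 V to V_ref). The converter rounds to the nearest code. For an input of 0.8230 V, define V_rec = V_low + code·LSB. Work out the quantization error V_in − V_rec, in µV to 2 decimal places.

-95.70 µV

Step size: 1.8 V ÷ 2^13 = 219.73 µV.
(V_in − V_low)/LSB = (0.8230 − 0)/0.000219727 = 3745.5644 → code 3746 (round).
Code 3746 maps back to 0 + 3746×0.000219727 V = 0.8230957 V.
V_in − V_rec = -9.57031e-05 V = -95.70 µV.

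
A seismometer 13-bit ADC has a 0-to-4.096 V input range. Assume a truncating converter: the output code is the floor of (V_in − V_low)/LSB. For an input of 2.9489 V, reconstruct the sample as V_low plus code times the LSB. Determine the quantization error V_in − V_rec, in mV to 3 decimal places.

0.400 mV

LSB = 4.096/2^13 = 0.500 mV.
Scaled input = 5897.8000 LSBs, so code = 5897.
V_rec = 0 + 5897·0.0005 = 2.9485 V.
Error = 2.9489 − 2.9485 = 0.0004 V = 0.400 mV.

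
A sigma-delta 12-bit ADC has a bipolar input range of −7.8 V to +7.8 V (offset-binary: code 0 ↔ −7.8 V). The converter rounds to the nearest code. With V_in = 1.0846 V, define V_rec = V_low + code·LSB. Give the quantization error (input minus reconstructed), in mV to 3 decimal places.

LSB = 15.6/2^12 = 3.809 mV.
(1.0846 − (−7.8))/0.00380859 = 2332.7770; round gives code 2333.
Code 2333 maps back to (−7.8) + 2333×0.00380859 V = 1.0854492 V.
Difference: -0.000849219 V → -0.849 mV.

-0.849 mV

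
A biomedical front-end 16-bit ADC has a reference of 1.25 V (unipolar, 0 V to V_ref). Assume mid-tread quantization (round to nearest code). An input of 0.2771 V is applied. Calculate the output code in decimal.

LSB = 1.25 V / 65536 = 19.07 µV.
(V_in − V_low)/LSB = (0.2771 − 0) / 1.90735e-05 = 14528.020.
So the output code is 14528.

code 14528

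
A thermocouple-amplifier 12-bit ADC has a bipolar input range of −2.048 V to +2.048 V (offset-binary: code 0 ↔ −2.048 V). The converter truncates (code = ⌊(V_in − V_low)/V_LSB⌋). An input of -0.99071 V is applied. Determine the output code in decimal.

LSB = 4.096 V / 4096 = 1.000 mV.
Input sits at 1057.290 steps above V_low.
So the output code is 1057.

code 1057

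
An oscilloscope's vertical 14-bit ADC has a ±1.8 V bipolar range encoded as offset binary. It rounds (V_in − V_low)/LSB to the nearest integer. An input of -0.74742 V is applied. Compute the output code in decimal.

code 4790

Full-scale span = 3.6 V; LSB = 3.6/2^14 = 219.73 µV.
Input sits at 4790.409 steps above V_low.
So the output code is 4790.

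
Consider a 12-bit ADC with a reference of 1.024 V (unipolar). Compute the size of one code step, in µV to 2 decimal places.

250.00 µV

Full-scale span = 1.024 V.
LSB = 1.024 / 2^12 = 1.024 / 4096 = 0.00025 V = 250.00 µV.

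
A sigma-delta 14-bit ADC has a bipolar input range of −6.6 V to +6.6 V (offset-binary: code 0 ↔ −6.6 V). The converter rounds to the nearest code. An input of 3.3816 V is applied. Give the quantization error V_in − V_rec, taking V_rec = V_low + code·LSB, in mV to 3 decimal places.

LSB = 13.2/2^14 = 0.806 mV.
(3.3816 − (−6.6))/0.000805664 = 12389.2829; round gives code 12389.
Reconstructed: 3.3813721 V.
Error = 3.3816 − 3.3813721 = 0.00022793 V = 0.228 mV.

0.228 mV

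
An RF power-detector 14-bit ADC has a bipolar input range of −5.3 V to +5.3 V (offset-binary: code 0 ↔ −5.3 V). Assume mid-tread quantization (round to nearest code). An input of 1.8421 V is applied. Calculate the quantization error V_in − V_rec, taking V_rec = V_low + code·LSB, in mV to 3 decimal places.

0.169 mV

LSB = 10.6/2^14 = 0.647 mV.
(V_in − V_low)/LSB = (1.8421 − (−5.3))/0.000646973 = 11039.2610 → code 11039 (round).
Code 11039 maps back to (−5.3) + 11039×0.000646973 V = 1.8419312 V.
Difference: 0.000168848 V → 0.169 mV.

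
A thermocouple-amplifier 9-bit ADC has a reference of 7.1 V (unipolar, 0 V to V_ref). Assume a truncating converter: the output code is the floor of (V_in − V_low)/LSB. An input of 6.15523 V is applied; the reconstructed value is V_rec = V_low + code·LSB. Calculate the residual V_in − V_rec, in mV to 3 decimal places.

LSB = 7.1/2^9 = 13.867 mV.
Scaled input = 443.8701 LSBs, so code = 443.
Code 443 maps back to 0 + 443×0.0138672 V = 6.1431641 V.
Difference: 0.0120659 V → 12.066 mV.

12.066 mV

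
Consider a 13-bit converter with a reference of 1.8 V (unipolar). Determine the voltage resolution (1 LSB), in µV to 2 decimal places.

219.73 µV

Full-scale span = 1.8 V.
LSB = 1.8 / 2^13 = 1.8 / 8192 = 0.000219727 V = 219.73 µV.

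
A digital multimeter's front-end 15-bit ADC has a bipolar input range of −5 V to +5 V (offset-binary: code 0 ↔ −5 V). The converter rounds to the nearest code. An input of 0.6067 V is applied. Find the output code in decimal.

With 32768 levels over 10 V, one step is 305.18 µV.
(V_in − V_low)/LSB = (0.6067 − (−5)) / 0.000305176 = 18372.035.
Round → code 18372.

code 18372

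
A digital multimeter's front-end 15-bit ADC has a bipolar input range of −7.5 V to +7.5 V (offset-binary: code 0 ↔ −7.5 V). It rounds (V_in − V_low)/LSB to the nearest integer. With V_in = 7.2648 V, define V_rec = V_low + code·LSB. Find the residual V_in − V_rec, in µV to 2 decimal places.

90.53 µV

Step size: 15 V ÷ 2^15 = 457.76 µV.
Scaled input = 32254.1978 LSBs, so code = 32254.
Reconstructed: 7.2647095 V.
Difference: 9.05273e-05 V → 90.53 µV.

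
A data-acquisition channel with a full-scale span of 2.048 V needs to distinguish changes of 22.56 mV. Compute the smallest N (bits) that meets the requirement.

7 bits

Number of steps required ≥ 2.048 V / 22.56 mV = 90.78.
Need 2^N ≥ 90.78; 2^6 = 64, 2^7 = 128.
Minimum N = 7.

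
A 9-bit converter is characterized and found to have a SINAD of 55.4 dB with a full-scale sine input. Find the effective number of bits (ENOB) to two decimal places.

8.91 bits

ENOB = (SINAD − 1.76) / 6.02 = (55.4 − 1.76)/6.02 = 8.910.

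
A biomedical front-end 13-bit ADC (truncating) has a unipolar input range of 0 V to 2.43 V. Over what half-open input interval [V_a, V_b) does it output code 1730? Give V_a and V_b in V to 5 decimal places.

LSB = 2.43/2^13 = 296.63 µV.
V_a = V_low + 1730·LSB = 0.513171 V; V_b = V_low + 1731·LSB = 0.513468 V.

[0.51317 V, 0.51347 V)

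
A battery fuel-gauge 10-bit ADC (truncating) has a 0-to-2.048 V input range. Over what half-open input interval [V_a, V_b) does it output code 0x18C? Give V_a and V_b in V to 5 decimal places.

LSB = 2.048/2^10 = 2.000 mV.
Code 0x18C = 396 decimal.
V_a = V_low + 396·LSB = 0.792 V; V_b = V_low + 397·LSB = 0.794 V.

[0.79200 V, 0.79400 V)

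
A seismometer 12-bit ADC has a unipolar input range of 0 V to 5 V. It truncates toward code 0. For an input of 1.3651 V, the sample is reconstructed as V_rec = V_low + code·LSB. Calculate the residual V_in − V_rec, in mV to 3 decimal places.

0.354 mV

Step size: 5 V ÷ 2^12 = 1.221 mV.
Scaled input = 1118.2899 LSBs, so code = 1118.
Reconstructed: 1.3647461 V.
V_in − V_rec = 0.000353906 V = 0.354 mV.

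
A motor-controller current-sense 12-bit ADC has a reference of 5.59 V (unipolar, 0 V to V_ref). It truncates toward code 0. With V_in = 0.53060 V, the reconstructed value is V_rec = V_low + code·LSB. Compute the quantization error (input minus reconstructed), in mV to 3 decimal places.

Step size: 5.59 V ÷ 2^12 = 1.365 mV.
(0.53060 − 0)/0.00136475 = 388.7903; ⌊·⌋ gives code 388.
Reconstructed: 0.52952148 V.
V_in − V_rec = 0.00107852 V = 1.079 mV.

1.079 mV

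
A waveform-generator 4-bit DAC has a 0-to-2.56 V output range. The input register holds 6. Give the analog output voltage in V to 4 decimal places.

LSB = 2.56 V / 2^4 = 160.000 mV.
V_out = 0 + 6 × 0.16 V = 0.96 V.

0.9600 V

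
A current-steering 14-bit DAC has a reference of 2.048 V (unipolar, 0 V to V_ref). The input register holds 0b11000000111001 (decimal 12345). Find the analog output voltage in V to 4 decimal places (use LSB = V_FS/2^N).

1.5431 V

LSB = 2.048 V / 2^14 = 125.00 µV.
Code 0b11000000111001 = 12345 decimal.
V_out = 0 + 12345 × 0.000125 V = 1.54313 V.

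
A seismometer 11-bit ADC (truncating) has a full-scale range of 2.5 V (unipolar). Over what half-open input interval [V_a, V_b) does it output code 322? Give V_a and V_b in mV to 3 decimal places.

[393.066 mV, 394.287 mV)

LSB = 2.5/2^11 = 1.221 mV.
V_a = V_low + 322·LSB = 0.393066 V; V_b = V_low + 323·LSB = 0.394287 V.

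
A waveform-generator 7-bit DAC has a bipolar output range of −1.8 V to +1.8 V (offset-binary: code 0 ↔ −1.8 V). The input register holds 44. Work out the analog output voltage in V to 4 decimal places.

LSB = 3.6 V / 2^7 = 28.125 mV.
V_out = (−1.8) + 44 × 0.028125 V = -0.5625 V.

-0.5625 V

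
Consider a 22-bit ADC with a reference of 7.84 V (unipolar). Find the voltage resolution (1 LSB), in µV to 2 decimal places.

1.87 µV

Full-scale span = 7.84 V.
LSB = 7.84 / 2^22 = 7.84 / 4194304 = 1.8692e-06 V = 1.87 µV.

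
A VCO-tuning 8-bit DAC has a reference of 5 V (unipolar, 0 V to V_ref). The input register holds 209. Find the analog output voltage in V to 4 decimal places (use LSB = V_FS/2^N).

4.0820 V

LSB = 5 V / 2^8 = 19.531 mV.
V_out = 0 + 209 × 0.0195312 V = 4.08203 V.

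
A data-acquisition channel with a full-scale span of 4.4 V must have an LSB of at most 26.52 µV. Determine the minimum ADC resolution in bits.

Number of steps required ≥ 4.4 V / 26.52 µV = 165912.52.
Need 2^N ≥ 165912.52; 2^17 = 131072, 2^18 = 262144.
Minimum N = 18.

18 bits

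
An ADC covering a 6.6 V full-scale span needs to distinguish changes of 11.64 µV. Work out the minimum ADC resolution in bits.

Number of steps required ≥ 6.6 V / 11.64 µV = 567010.31.
Need 2^N ≥ 567010.31; 2^19 = 524288, 2^20 = 1048576.
Minimum N = 20.

20 bits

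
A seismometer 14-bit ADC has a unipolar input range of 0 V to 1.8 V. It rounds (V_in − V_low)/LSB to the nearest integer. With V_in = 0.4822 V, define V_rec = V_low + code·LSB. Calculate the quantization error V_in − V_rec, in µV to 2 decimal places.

10.06 µV

One LSB is 1.8 V / 16384 = 109.86 µV.
Scaled input = 4389.0916 LSBs, so code = 4389.
Reconstructed: 0.48218994 V.
Difference: 1.00586e-05 V → 10.06 µV.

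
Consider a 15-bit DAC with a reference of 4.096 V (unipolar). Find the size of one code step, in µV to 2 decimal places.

125.00 µV

Full-scale span = 4.096 V.
LSB = 4.096 / 2^15 = 4.096 / 32768 = 0.000125 V = 125.00 µV.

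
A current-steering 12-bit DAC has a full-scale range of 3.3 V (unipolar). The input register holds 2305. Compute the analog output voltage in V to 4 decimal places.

LSB = 3.3 V / 2^12 = 0.806 mV.
V_out = 0 + 2305 × 0.000805664 V = 1.85706 V.

1.8571 V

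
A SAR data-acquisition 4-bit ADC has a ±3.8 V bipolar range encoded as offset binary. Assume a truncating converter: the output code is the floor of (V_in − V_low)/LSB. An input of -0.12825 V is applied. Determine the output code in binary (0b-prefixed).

With 16 levels over 7.6 V, one step is 475.000 mV.
(V_in − V_low)/LSB = (-0.12825 − (−3.8)) / 0.475 = 7.730.
So the output code is 7.
In binary (0b-prefixed): 0b111.

code 0b111 (decimal 7)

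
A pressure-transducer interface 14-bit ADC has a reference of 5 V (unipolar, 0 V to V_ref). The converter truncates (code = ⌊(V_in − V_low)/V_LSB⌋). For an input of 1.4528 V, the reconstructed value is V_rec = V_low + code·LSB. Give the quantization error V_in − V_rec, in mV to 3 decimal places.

0.163 mV

LSB = 5/2^14 = 305.18 µV.
(1.4528 − 0)/0.000305176 = 4760.5350; ⌊·⌋ gives code 4760.
V_rec = 0 + 4760·0.000305176 = 1.4526367 V.
Difference: 0.000163281 V → 0.163 mV.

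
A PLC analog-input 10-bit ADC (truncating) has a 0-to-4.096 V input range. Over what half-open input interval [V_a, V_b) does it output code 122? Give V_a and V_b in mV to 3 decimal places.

LSB = 4.096/2^10 = 4.000 mV.
V_a = V_low + 122·LSB = 0.488 V; V_b = V_low + 123·LSB = 0.492 V.

[488.000 mV, 492.000 mV)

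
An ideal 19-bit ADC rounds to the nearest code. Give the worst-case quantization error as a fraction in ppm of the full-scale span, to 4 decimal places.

Rounding → worst-case error = ½ LSB = V_FS/2^20, so 1e+06/1048576 = 0.953674 ppm of full scale.

0.9537 ppm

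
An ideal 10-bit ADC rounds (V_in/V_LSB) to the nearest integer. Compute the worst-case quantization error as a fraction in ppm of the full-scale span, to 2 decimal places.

Rounding → worst-case error = ½ LSB = V_FS/2^11, so 1e+06/2048 = 488.281 ppm of full scale.

488.28 ppm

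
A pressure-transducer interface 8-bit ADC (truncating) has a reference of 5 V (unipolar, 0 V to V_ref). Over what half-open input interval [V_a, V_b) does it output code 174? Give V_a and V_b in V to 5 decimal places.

LSB = 5/2^8 = 19.531 mV.
V_a = V_low + 174·LSB = 3.39844 V; V_b = V_low + 175·LSB = 3.41797 V.

[3.39844 V, 3.41797 V)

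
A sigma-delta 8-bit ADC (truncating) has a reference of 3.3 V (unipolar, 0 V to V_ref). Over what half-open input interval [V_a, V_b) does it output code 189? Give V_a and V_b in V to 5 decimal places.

LSB = 3.3/2^8 = 12.891 mV.
V_a = V_low + 189·LSB = 2.43633 V; V_b = V_low + 190·LSB = 2.44922 V.

[2.43633 V, 2.44922 V)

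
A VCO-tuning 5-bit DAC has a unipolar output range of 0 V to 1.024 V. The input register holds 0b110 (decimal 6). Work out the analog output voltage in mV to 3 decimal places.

192.000 mV

LSB = 1.024 V / 2^5 = 32.000 mV.
Code 0b110 = 6 decimal.
V_out = 0 + 6 × 0.032 V = 0.192 V.
= 192.000 mV.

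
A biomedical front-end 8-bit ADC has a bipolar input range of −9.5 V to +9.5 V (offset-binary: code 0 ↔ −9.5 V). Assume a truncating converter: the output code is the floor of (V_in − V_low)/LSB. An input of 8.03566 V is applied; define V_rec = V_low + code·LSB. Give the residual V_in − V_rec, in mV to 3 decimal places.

LSB = 19/2^8 = 74.219 mV.
Scaled input = 236.2699 LSBs, so code = 236.
V_rec = (−9.5) + 236·0.0742188 = 8.015625 V.
Difference: 0.020035 V → 20.035 mV.

20.035 mV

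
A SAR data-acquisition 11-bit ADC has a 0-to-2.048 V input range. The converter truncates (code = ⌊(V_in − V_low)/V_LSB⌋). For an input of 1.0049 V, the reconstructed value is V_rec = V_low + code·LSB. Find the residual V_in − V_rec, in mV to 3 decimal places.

0.900 mV

One LSB is 2.048 V / 2048 = 1.000 mV.
(V_in − V_low)/LSB = (1.0049 − 0)/0.001 = 1004.9000 → code 1004 (floor).
V_rec = 0 + 1004·0.001 = 1.004 V.
Difference: 0.0009 V → 0.900 mV.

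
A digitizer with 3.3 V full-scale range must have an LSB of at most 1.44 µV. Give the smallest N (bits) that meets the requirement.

Number of steps required ≥ 3.3 V / 1.44 µV = 2291666.67.
Need 2^N ≥ 2291666.67; 2^21 = 2097152, 2^22 = 4194304.
Minimum N = 22.

22 bits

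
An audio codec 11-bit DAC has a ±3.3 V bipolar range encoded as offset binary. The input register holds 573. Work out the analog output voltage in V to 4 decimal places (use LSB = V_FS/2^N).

LSB = 6.6 V / 2^11 = 3.223 mV.
V_out = (−3.3) + 573 × 0.00322266 V = -1.45342 V.

-1.4534 V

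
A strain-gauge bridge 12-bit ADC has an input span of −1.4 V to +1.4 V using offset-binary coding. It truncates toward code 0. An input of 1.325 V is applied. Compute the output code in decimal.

code 3986

Full-scale span = 2.8 V; LSB = 2.8/2^12 = 0.684 mV.
(1.325 − (−1.4)) / 0.000683594 = 3986.286 LSBs.
So the output code is 3986.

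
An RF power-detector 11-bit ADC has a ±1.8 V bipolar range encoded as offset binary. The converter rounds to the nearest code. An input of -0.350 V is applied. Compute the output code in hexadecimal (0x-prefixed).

With 2048 levels over 3.6 V, one step is 1.758 mV.
(V_in − V_low)/LSB = (-0.350 − (−1.8)) / 0.00175781 = 824.889.
Round → code 825.
In hexadecimal (0x-prefixed): 0x339.

code 0x339 (decimal 825)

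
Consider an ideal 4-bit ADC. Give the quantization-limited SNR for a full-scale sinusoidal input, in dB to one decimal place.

SNR ≈ 6.02·N + 1.76 dB = 6.02·4 + 1.76 = 25.84 dB.

25.8 dB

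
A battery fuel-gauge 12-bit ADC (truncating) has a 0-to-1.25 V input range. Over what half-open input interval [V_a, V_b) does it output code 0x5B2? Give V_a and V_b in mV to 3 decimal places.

[444.946 mV, 445.251 mV)

LSB = 1.25/2^12 = 305.18 µV.
Code 0x5B2 = 1458 decimal.
V_a = V_low + 1458·LSB = 0.444946 V; V_b = V_low + 1459·LSB = 0.445251 V.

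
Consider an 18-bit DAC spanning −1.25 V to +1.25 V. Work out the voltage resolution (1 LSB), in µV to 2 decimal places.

9.54 µV

Full-scale span = 2.5 V.
LSB = 2.5 / 2^18 = 2.5 / 262144 = 9.53674e-06 V = 9.54 µV.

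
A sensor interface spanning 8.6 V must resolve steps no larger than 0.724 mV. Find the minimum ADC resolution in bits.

14 bits

Number of steps required ≥ 8.6 V / 0.724 mV = 11878.45.
Need 2^N ≥ 11878.45; 2^13 = 8192, 2^14 = 16384.
Minimum N = 14.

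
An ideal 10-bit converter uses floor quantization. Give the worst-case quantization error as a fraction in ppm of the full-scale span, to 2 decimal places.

Truncating → worst-case error = 1 LSB = V_FS/2^10, so 1e+06/1024 = 976.562 ppm of full scale.

976.56 ppm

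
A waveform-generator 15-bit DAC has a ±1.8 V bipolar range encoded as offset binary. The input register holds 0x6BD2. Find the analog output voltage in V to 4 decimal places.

1.2324 V

LSB = 3.6 V / 2^15 = 109.86 µV.
Code 0x6BD2 = 27602 decimal.
V_out = (−1.8) + 27602 × 0.000109863 V = 1.23245 V.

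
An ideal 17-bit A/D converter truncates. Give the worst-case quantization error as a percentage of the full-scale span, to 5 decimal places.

Truncating → worst-case error = 1 LSB = V_FS/2^17, so 100/131072 = 0.000762939 % of full scale.

0.00076 %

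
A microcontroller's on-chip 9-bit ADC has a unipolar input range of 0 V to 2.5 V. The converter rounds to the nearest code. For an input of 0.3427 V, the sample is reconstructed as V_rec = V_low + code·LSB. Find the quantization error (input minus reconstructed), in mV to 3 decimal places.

0.903 mV

LSB = 2.5/2^9 = 4.883 mV.
(0.3427 − 0)/0.00488281 = 70.1850; round gives code 70.
Reconstructed: 0.34179688 V.
Error = 0.3427 − 0.34179688 = 0.000903125 V = 0.903 mV.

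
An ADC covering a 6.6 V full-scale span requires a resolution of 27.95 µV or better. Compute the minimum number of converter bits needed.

18 bits

Number of steps required ≥ 6.6 V / 27.95 µV = 236135.96.
Need 2^N ≥ 236135.96; 2^17 = 131072, 2^18 = 262144.
Minimum N = 18.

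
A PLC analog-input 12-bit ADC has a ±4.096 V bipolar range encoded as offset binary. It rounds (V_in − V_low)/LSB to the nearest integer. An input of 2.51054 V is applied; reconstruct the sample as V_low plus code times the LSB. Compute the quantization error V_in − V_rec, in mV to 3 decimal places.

Step size: 8.192 V ÷ 2^12 = 2.000 mV.
(V_in − V_low)/LSB = (2.51054 − (−4.096))/0.002 = 3303.2700 → code 3303 (round).
Reconstructed: 2.51 V.
Error = 2.51054 − 2.51 = 0.00054 V = 0.540 mV.

0.540 mV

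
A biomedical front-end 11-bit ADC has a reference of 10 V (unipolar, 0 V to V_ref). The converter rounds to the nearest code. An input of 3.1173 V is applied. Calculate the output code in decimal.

code 638

LSB = 10 V / 2048 = 4.883 mV.
(V_in − V_low)/LSB = (3.1173 − 0) / 0.00488281 = 638.423.
So the output code is 638.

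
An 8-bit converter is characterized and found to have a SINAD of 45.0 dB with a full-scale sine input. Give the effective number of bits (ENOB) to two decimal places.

7.18 bits

ENOB = (SINAD − 1.76) / 6.02 = (45.0 − 1.76)/6.02 = 7.183.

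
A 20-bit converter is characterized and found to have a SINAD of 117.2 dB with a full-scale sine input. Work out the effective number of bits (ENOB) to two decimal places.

ENOB = (SINAD − 1.76) / 6.02 = (117.2 − 1.76)/6.02 = 19.176.

19.18 bits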